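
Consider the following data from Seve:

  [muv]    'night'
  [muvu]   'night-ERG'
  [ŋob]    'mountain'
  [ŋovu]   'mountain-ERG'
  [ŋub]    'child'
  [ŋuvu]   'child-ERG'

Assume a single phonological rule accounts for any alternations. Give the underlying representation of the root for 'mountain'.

'mountain' shows [b] ~ [v] at the end of the stem ([ŋob] vs [ŋovu]).
Compare 'night', with invariant [v] in [muv] and [muvu]: an analysis with underlying /v/ and a rule producing [b] in isolation would wrongly predict alternation here too.
The underlying segment must be /b/; voiced stops become fricatives between vowels, yielding [v] there.

/ŋob/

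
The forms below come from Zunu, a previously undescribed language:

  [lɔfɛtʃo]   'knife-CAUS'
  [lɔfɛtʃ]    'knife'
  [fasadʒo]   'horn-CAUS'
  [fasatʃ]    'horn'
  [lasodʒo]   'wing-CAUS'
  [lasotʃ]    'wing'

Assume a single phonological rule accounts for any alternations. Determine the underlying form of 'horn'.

'horn' shows [dʒ] ~ [tʃ] at the end of the stem ([fasadʒo] vs [fasatʃ]).
Compare 'knife', with invariant [tʃ] in [lɔfɛtʃo] and [lɔfɛtʃ]: an analysis with underlying /tʃ/ and a rule producing [dʒ] before the CAUS suffix would wrongly predict alternation here too.
Therefore /dʒ/ is basic and [tʃ] is derived by word-final obstruent devoicing (voiced obstruents become voiceless word-finally).

/fasadʒ/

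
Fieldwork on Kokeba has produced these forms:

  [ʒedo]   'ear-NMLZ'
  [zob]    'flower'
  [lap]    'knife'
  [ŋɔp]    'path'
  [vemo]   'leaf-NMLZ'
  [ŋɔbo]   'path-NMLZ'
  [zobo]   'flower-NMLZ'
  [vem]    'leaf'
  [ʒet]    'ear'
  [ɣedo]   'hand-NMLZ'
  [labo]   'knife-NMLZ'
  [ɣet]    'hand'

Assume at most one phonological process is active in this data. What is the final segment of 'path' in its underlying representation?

'path' shows [p] ~ [b] at the end of the stem ([ŋɔp] vs [ŋɔbo]).
The stem 'flower' ([zob], [zobo]) shows [b] unchanged in both environments, so [b] cannot be basic with [p] derived in isolation.
The alternation reflects intervocalic voicing: voiceless stops become voiced between vowels. /p/ is underlying.

/p/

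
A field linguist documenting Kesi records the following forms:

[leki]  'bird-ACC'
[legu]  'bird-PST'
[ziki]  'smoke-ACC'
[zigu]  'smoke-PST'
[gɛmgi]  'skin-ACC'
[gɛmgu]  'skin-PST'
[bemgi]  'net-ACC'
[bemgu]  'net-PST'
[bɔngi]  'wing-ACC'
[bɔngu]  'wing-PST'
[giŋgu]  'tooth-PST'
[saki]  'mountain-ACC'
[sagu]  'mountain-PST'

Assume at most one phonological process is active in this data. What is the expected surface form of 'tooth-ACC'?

The ACC suffix surfaces as [-gi] and [-ki], depending on the final segment of the stem.
The PST suffix, which begins with [g], is invariant after every stem; so [g] is not altered by any rule here.
So the underlying form is /-ki/, and voiceless stops become voiced after a nasal.
After 'tooth', which ends in a nasal, the suffix surfaces as [-gi], giving [giŋgi].

[giŋgi]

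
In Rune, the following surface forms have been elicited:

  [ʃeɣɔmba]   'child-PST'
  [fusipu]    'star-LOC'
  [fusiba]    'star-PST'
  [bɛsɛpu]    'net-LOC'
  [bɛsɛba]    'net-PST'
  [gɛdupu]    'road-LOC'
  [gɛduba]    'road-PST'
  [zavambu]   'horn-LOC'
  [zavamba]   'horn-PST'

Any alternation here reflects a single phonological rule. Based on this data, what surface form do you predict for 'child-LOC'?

The LOC suffix surfaces as [-bu] and [-pu], depending on the final segment of the stem.
The PST suffix, which begins with [b], is invariant after every stem; so [b] is not altered by any rule here.
So the underlying form is /-pu/, and voiceless stops become voiced after a nasal.
After 'child', which ends in a nasal, the suffix surfaces as [-bu], giving [ʃeɣɔmbu].

[ʃeɣɔmbu]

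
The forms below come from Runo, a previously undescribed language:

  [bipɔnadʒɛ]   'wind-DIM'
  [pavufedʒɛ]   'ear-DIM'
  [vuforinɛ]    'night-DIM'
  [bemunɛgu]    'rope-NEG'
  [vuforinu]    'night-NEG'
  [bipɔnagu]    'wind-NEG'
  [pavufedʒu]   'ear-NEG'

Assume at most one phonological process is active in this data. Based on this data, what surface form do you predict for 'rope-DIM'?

[bemunɛdʒɛ]

In [bipɔnagu] and [bipɔnadʒɛ] the final segment of 'wind' alternates: [g] ~ [dʒ].
If /dʒ/ were underlying and a rule turned it into [g] before the NEG suffix, 'ear' would also alternate; but it has [dʒ] in both [pavufedʒu] and [pavufedʒɛ].
Therefore /g/ is basic and [dʒ] is derived by palatalization before a front vowel (/g/ becomes palato-alveolar [dʒ] before a front vowel).
The one attested form of 'rope', [bemunɛgu], shows underlying /bemunɛg/. Applying the same rule before a front vowel gives [bemunɛdʒɛ].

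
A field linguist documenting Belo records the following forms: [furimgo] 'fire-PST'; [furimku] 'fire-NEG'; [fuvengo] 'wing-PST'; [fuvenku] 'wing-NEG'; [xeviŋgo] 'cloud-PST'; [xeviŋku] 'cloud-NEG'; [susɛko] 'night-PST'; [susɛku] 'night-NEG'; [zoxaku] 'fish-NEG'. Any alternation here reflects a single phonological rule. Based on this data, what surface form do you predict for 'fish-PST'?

The PST suffix surfaces as [-go] and [-ko], depending on the final segment of the stem.
The NEG suffix, which begins with [k], is invariant after every stem; so [k] is not altered by any rule here.
The PST suffix is therefore /-go/ underlyingly, with post-vocalic devoicing: voiced stops become voiceless after a vowel.
After 'fish', which ends in a vowel, the suffix surfaces as [-ko], giving [zoxako].

[zoxako]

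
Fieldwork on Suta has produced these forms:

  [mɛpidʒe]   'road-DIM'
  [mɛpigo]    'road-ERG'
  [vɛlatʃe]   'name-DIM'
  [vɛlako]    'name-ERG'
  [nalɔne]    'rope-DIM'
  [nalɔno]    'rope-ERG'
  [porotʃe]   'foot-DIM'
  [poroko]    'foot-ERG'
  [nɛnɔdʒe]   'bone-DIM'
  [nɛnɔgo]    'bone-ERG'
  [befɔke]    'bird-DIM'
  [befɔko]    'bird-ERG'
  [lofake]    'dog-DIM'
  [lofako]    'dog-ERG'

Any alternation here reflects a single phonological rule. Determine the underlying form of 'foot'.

In [porotʃe] and [poroko] the final segment of 'foot' alternates: [tʃ] ~ [k].
The stem 'dog' ([lofake], [lofako]) shows [k] unchanged in both environments, so [k] cannot be basic with [tʃ] derived before the DIM suffix.
Therefore /tʃ/ is basic and [k] is derived by depalatalization (palato-alveolar /tʃ/ and /dʒ/ become [k] and [g] when no front vowel follows).

/porotʃ/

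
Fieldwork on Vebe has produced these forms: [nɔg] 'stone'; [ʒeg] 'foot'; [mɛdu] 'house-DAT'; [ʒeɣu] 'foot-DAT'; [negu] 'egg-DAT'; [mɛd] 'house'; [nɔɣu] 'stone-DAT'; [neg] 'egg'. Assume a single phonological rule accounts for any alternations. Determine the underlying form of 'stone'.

/nɔɣ/

In [nɔg] and [nɔɣu] the final segment of 'stone' alternates: [g] ~ [ɣ].
But 'egg' keeps [g] in both environments ([neg], [negu]), so there is no rule changing /g/ to [ɣ] before the DAT suffix.
Therefore /ɣ/ is basic and [g] is derived by word-final hardening (voiced fricatives become stops word-finally).
So 'stone' = /nɔɣ/.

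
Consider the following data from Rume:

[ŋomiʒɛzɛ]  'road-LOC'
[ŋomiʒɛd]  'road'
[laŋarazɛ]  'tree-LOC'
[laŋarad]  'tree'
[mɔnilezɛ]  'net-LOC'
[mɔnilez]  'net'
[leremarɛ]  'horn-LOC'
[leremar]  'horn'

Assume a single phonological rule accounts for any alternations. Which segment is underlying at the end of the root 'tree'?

The stem for 'tree' ends in [z] in [laŋarazɛ] but [d] in [laŋarad].
The stem 'net' ([mɔnilezɛ], [mɔnilez]) shows [z] unchanged in both environments, so [z] cannot be basic with [d] derived in isolation.
Therefore /d/ is basic and [z] is derived by intervocalic spirantization (voiced stops become fricatives between vowels).

/d/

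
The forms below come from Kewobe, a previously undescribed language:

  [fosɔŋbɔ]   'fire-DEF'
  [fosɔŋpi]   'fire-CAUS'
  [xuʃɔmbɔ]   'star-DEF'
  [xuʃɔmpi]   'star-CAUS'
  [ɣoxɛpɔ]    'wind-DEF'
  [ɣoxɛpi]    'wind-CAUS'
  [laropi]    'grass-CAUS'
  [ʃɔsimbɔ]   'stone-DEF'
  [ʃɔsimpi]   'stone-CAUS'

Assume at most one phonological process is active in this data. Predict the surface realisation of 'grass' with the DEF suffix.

[laropɔ]

The DEF suffix surfaces as [-bɔ] and [-pɔ], depending on the final segment of the stem.
By contrast the CAUS suffix keeps its initial [p] throughout — that segment must be underlying.
So the underlying form is /-bɔ/, and voiced stops become voiceless after a vowel.
After 'grass', which ends in a vowel, the suffix surfaces as [-pɔ], giving [laropɔ].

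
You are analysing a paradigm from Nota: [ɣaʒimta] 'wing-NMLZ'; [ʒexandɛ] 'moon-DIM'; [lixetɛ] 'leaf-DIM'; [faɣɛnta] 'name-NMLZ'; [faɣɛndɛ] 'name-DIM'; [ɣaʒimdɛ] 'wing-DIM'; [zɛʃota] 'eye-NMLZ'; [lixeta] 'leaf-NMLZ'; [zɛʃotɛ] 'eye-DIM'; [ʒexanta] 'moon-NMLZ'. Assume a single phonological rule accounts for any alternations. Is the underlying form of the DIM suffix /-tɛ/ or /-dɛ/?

/-dɛ/

The DIM morpheme has two allomorphs, [-dɛ] and [-tɛ].
By contrast the NMLZ suffix keeps its initial [t] throughout — that segment must be underlying.
So the underlying form is /-dɛ/, and voiced stops become voiceless after a vowel.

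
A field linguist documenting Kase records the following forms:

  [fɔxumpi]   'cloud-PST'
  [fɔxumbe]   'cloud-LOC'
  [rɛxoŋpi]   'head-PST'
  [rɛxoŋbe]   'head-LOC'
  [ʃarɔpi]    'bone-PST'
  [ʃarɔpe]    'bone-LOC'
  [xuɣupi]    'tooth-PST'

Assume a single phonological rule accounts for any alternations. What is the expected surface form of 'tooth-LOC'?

The LOC suffix surfaces as [-be] and [-pe], depending on the final segment of the stem.
By contrast the PST suffix keeps its initial [p] throughout — that segment must be underlying.
So the underlying form is /-be/, and voiced stops become voiceless after a vowel.
After 'tooth', which ends in a vowel, the suffix surfaces as [-pe], giving [xuɣupe].

[xuɣupe]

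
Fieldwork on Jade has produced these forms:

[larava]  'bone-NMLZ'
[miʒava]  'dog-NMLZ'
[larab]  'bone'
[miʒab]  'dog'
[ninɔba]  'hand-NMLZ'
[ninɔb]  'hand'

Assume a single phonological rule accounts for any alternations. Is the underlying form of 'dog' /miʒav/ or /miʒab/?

'dog' shows [b] ~ [v] at the end of the stem ([miʒab] vs [miʒava]).
The stem 'hand' ([ninɔb], [ninɔba]) shows [b] unchanged in both environments, so [b] cannot be basic with [v] derived before the NMLZ suffix.
So /v/ is underlying, and a rule of word-final hardening — voiced fricatives become stops word-finally — gives [b].

/miʒav/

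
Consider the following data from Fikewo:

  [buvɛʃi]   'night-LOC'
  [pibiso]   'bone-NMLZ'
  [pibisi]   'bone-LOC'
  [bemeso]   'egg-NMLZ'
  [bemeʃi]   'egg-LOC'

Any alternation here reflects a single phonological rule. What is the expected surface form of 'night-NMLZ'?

The stem for 'egg' ends in [s] in [bemeso] but [ʃ] in [bemeʃi].
The stem 'bone' ([pibiso], [pibisi]) shows [s] unchanged in both environments, so [s] cannot be basic with [ʃ] derived before the LOC suffix.
Therefore /ʃ/ is basic and [s] is derived by depalatalization (palato-alveolar /ʃ/ becomes [s] when no front vowel follows).
The one attested form of 'night', [buvɛʃi], shows underlying /buvɛʃ/. Applying the same rule when no front vowel follows gives [buvɛso].

[buvɛso]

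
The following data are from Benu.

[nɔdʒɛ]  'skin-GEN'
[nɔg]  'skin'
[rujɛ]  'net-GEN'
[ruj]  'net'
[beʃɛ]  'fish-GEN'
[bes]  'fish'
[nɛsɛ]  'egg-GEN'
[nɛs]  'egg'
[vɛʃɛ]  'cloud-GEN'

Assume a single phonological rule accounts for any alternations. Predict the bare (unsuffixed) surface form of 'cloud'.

In [beʃɛ] and [bes] the final segment of 'fish' alternates: [ʃ] ~ [s].
But 'egg' keeps [s] in both environments ([nɛsɛ], [nɛs]), so there is no rule changing /s/ to [ʃ] before the GEN suffix.
The alternation reflects depalatalization: palato-alveolar /dʒ/ and /ʃ/ become [g] and [s] when no front vowel follows. /ʃ/ is underlying.
From [vɛʃɛ] the stem 'cloud' is /vɛʃ/; when no front vowel follows this yields [vɛs].

[vɛs]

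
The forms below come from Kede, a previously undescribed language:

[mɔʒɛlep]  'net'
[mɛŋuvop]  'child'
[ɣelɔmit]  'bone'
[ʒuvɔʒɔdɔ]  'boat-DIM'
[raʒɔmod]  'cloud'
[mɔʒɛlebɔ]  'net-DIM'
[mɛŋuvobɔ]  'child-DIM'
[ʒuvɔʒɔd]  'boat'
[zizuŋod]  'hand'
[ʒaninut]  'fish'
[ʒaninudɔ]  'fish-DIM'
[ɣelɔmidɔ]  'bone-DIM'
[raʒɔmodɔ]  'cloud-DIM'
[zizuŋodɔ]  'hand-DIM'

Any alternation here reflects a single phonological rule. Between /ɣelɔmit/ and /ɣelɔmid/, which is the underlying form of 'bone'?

In [ɣelɔmidɔ] and [ɣelɔmit] the final segment of 'bone' alternates: [d] ~ [t].
But 'hand' keeps [d] in both environments ([zizuŋodɔ], [zizuŋod]), so there is no rule changing /d/ to [t] in isolation.
The alternation reflects intervocalic voicing: voiceless stops become voiced between vowels. /t/ is underlying.

/ɣelɔmit/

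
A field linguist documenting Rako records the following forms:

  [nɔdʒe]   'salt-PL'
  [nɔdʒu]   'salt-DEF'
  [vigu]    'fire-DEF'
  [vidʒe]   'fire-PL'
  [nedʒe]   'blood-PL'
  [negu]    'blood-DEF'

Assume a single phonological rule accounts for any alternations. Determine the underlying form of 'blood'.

'blood' shows [g] ~ [dʒ] at the end of the stem ([negu] vs [nedʒe]).
If /dʒ/ were underlying and a rule turned it into [g] before the DEF suffix, 'salt' would also alternate; but it has [dʒ] in both [nɔdʒu] and [nɔdʒe].
The alternation reflects palatalization before a front vowel: /g/ becomes palato-alveolar [dʒ] before a front vowel. /g/ is underlying.
Hence 'blood' is /neg/ underlyingly.

/neg/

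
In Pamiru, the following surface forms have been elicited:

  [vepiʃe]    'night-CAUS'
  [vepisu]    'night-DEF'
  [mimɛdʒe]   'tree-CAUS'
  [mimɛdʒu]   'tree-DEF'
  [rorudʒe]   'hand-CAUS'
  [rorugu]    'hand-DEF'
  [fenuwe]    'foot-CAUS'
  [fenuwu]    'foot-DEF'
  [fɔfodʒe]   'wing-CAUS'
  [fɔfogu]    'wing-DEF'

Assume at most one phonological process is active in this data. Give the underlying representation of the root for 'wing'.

/fɔfog/

'wing' shows [dʒ] ~ [g] at the end of the stem ([fɔfodʒe] vs [fɔfogu]).
If /dʒ/ were underlying and a rule turned it into [g] before the DEF suffix, 'tree' would also alternate; but it has [dʒ] in both [mimɛdʒe] and [mimɛdʒu].
Therefore /g/ is basic and [dʒ] is derived by palatalization before a front vowel (/g/ and /s/ become palato-alveolar [dʒ] and [ʃ] before a front vowel).
Hence 'wing' is /fɔfog/ underlyingly.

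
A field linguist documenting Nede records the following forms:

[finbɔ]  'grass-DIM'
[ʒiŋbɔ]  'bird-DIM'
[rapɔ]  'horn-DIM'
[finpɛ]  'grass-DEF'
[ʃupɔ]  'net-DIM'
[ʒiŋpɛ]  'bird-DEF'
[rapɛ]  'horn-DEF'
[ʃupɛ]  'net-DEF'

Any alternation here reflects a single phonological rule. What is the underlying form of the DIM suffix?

The DIM suffix surfaces as [-bɔ] and [-pɔ], depending on the final segment of the stem.
By contrast the DEF suffix keeps its initial [p] throughout — that segment must be underlying.
So the underlying form is /-bɔ/, and voiced stops become voiceless after a vowel.

/-bɔ/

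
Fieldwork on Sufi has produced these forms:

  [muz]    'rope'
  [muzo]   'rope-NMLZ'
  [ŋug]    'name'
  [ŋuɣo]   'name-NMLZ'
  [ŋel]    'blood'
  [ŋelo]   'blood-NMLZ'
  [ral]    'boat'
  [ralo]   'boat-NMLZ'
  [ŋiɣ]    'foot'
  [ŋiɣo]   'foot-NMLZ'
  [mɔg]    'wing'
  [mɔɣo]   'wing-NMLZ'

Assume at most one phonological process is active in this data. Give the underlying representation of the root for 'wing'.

The stem for 'wing' ends in [g] in [mɔg] but [ɣ] in [mɔɣo].
But 'foot' keeps [ɣ] in both environments ([ŋiɣ], [ŋiɣo]), so there is no rule changing /ɣ/ to [g] in isolation.
Therefore /g/ is basic and [ɣ] is derived by intervocalic spirantization (voiced stops become fricatives between vowels).

/mɔg/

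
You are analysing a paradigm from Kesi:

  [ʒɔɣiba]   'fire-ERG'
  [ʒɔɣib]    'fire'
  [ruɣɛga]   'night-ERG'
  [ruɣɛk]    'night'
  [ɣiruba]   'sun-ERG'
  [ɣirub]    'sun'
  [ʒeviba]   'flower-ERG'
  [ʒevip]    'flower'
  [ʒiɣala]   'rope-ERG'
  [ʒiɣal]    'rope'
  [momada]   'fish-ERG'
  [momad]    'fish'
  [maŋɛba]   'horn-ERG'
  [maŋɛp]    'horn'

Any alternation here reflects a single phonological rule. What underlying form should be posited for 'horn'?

In [maŋɛba] and [maŋɛp] the final segment of 'horn' alternates: [b] ~ [p].
But 'sun' keeps [b] in both environments ([ɣiruba], [ɣirub]), so there is no rule changing /b/ to [p] in isolation.
The underlying segment must be /p/; voiceless stops become voiced between vowels, yielding [b] there.
Hence 'horn' is /maŋɛp/ underlyingly.

/maŋɛp/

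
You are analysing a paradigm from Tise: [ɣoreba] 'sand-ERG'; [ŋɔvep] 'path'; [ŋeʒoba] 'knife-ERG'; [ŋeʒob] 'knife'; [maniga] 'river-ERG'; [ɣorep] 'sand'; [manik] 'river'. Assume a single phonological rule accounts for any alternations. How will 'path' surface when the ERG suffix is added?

The stem for 'sand' ends in [b] in [ɣoreba] but [p] in [ɣorep].
The stem 'knife' ([ŋeʒoba], [ŋeʒob]) shows [b] unchanged in both environments, so [b] cannot be basic with [p] derived in isolation.
So /p/ is underlying, and a rule of intervocalic voicing — voiceless stops become voiced between vowels — gives [b].
From [ŋɔvep] the stem 'path' is /ŋɔvep/; between vowels this yields [ŋɔveba].

[ŋɔveba]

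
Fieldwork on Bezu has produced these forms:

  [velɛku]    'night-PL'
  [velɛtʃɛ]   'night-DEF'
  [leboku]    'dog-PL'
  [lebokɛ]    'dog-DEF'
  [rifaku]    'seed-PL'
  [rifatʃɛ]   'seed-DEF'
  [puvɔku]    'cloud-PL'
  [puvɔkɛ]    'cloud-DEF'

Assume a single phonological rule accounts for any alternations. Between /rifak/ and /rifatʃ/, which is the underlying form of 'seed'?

/rifatʃ/

The root 'seed' surfaces as [rifaku] and [rifatʃɛ], with a stem-final [k] ~ [tʃ] alternation.
But 'cloud' keeps [k] in both environments ([puvɔku], [puvɔkɛ]), so there is no rule changing /k/ to [tʃ] before the DEF suffix.
So /tʃ/ is underlying, and a rule of depalatalization — palato-alveolar /tʃ/ becomes [k] when no front vowel follows — gives [k].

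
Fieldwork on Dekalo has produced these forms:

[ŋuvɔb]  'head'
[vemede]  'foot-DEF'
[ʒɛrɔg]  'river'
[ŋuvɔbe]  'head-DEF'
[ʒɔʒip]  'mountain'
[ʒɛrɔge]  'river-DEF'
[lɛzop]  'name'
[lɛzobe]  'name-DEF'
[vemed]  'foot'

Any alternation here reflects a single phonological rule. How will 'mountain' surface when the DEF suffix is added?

The root 'name' surfaces as [lɛzop] and [lɛzobe], with a stem-final [p] ~ [b] alternation.
The stem 'head' ([ŋuvɔb], [ŋuvɔbe]) shows [b] unchanged in both environments, so [b] cannot be basic with [p] derived in isolation.
The alternation reflects intervocalic voicing: voiceless stops become voiced between vowels. /p/ is underlying.
From [ʒɔʒip] the stem 'mountain' is /ʒɔʒip/; between vowels this yields [ʒɔʒibe].

[ʒɔʒibe]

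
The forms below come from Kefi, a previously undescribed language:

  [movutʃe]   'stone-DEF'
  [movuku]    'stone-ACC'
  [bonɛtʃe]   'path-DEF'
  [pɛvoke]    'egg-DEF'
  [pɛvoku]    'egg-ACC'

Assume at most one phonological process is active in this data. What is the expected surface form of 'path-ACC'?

[bonɛku]

The stem for 'stone' ends in [k] in [movuku] but [tʃ] in [movutʃe].
But 'egg' keeps [k] in both environments ([pɛvoku], [pɛvoke]), so there is no rule changing /k/ to [tʃ] before the DEF suffix.
The underlying segment must be /tʃ/; palato-alveolar /tʃ/ becomes [k] when no front vowel follows, yielding [k] there.
The one attested form of 'path', [bonɛtʃe], shows underlying /bonɛtʃ/. Applying the same rule when no front vowel follows gives [bonɛku].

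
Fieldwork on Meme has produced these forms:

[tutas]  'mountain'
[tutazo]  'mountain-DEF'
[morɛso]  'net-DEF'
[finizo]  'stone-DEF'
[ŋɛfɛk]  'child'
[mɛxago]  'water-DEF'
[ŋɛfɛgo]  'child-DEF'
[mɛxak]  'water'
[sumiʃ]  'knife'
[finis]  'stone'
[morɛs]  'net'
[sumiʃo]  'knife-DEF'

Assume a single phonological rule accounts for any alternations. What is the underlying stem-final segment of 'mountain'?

The root 'mountain' surfaces as [tutas] and [tutazo], with a stem-final [s] ~ [z] alternation.
If /s/ were underlying and a rule turned it into [z] before the DEF suffix, 'net' would also alternate; but it has [s] in both [morɛs] and [morɛso].
The underlying segment must be /z/; voiced obstruents become voiceless word-finally, yielding [s] there.

/z/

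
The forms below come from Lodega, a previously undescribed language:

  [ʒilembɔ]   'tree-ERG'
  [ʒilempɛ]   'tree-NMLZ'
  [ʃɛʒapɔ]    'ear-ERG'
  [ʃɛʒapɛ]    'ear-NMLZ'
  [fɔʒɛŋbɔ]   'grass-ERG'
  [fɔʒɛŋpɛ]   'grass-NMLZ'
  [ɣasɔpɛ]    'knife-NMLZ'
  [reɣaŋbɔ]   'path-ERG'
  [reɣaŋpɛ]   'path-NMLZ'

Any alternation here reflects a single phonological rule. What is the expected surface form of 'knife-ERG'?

The ERG morpheme has two allomorphs, [-bɔ] and [-pɔ].
The NMLZ suffix, which begins with [p], is invariant after every stem; so [p] is not altered by any rule here.
The ERG suffix is therefore /-bɔ/ underlyingly, with post-vocalic devoicing: voiced stops become voiceless after a vowel.
After 'knife', which ends in a vowel, the suffix surfaces as [-pɔ], giving [ɣasɔpɔ].

[ɣasɔpɔ]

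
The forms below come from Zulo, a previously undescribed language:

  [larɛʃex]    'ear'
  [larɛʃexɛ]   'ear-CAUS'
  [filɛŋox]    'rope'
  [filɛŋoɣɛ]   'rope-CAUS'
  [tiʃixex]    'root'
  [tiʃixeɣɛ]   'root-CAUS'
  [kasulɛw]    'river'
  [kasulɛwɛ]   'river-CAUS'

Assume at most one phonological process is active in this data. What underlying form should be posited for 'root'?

The root 'root' surfaces as [tiʃixex] and [tiʃixeɣɛ], with a stem-final [x] ~ [ɣ] alternation.
The stem 'ear' ([larɛʃex], [larɛʃexɛ]) shows [x] unchanged in both environments, so [x] cannot be basic with [ɣ] derived before the CAUS suffix.
The alternation reflects word-final obstruent devoicing: voiced obstruents become voiceless word-finally. /ɣ/ is underlying.

/tiʃixeɣ/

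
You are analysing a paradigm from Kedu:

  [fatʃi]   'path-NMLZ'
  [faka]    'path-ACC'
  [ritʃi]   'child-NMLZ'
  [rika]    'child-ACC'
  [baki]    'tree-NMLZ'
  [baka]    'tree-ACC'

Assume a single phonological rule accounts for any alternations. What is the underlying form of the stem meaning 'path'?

In [fatʃi] and [faka] the final segment of 'path' alternates: [tʃ] ~ [k].
Compare 'tree', with invariant [k] in [baki] and [baka]: an analysis with underlying /k/ and a rule producing [tʃ] before the NMLZ suffix would wrongly predict alternation here too.
So /tʃ/ is underlying, and a rule of depalatalization — palato-alveolar /tʃ/ becomes [k] when no front vowel follows — gives [k].

/fatʃ/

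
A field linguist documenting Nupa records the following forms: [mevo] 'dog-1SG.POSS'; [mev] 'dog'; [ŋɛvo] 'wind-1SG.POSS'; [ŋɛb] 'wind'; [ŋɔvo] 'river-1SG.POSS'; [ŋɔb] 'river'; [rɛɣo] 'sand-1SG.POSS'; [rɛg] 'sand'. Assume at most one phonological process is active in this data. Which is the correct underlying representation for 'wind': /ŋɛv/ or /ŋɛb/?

/ŋɛb/

In [ŋɛvo] and [ŋɛb] the final segment of 'wind' alternates: [v] ~ [b].
Compare 'dog', with invariant [v] in [mevo] and [mev]: an analysis with underlying /v/ and a rule producing [b] in isolation would wrongly predict alternation here too.
The alternation reflects intervocalic spirantization: voiced stops become fricatives between vowels. /b/ is underlying.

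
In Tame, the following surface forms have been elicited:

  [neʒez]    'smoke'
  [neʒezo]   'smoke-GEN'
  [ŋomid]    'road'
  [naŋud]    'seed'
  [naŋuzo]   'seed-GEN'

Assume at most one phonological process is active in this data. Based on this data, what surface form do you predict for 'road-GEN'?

[ŋomizo]

The stem for 'seed' ends in [d] in [naŋud] but [z] in [naŋuzo].
The stem 'smoke' ([neʒez], [neʒezo]) shows [z] unchanged in both environments, so [z] cannot be basic with [d] derived in isolation.
So /d/ is underlying, and a rule of intervocalic spirantization — voiced stops become fricatives between vowels — gives [z].
The one attested form of 'road', [ŋomid], shows underlying /ŋomid/. Applying the same rule between vowels gives [ŋomizo].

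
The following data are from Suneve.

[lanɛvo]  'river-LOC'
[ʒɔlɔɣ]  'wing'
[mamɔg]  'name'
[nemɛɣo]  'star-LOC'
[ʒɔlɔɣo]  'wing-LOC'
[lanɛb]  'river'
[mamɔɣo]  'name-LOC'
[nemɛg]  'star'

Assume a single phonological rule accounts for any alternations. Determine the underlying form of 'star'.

'star' shows [ɣ] ~ [g] at the end of the stem ([nemɛɣo] vs [nemɛg]).
Compare 'wing', with invariant [ɣ] in [ʒɔlɔɣo] and [ʒɔlɔɣ]: an analysis with underlying /ɣ/ and a rule producing [g] in isolation would wrongly predict alternation here too.
The underlying segment must be /g/; voiced stops become fricatives between vowels, yielding [ɣ] there.

/nemɛg/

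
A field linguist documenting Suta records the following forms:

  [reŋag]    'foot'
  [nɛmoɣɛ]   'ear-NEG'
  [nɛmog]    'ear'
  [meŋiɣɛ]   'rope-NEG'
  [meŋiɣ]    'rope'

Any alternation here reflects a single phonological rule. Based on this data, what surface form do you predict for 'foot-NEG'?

[reŋaɣɛ]

The stem for 'ear' ends in [ɣ] in [nɛmoɣɛ] but [g] in [nɛmog].
The stem 'rope' ([meŋiɣɛ], [meŋiɣ]) shows [ɣ] unchanged in both environments, so [ɣ] cannot be basic with [g] derived in isolation.
So /g/ is underlying, and a rule of intervocalic spirantization — voiced stops become fricatives between vowels — gives [ɣ].
The one attested form of 'foot', [reŋag], shows underlying /reŋag/. Applying the same rule between vowels gives [reŋaɣɛ].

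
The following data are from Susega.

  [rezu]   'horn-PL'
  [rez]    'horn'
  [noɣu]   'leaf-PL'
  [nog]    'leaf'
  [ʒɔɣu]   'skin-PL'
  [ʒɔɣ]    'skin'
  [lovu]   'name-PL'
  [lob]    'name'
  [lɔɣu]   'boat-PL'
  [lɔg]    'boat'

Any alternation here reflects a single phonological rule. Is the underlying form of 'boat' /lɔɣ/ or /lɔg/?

/lɔg/

'boat' shows [ɣ] ~ [g] at the end of the stem ([lɔɣu] vs [lɔg]).
Compare 'skin', with invariant [ɣ] in [ʒɔɣu] and [ʒɔɣ]: an analysis with underlying /ɣ/ and a rule producing [g] in isolation would wrongly predict alternation here too.
The underlying segment must be /g/; voiced stops become fricatives between vowels, yielding [ɣ] there.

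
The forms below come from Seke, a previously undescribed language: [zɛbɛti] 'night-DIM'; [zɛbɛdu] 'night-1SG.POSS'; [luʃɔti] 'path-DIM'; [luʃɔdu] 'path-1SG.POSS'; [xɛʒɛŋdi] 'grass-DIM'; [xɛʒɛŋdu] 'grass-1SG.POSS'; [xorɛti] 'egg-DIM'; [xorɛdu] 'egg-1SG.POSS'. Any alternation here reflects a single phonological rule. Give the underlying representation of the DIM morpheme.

The DIM morpheme has two allomorphs, [-di] and [-ti].
By contrast the 1SG.POSS suffix keeps its initial [d] throughout — that segment must be underlying.
The DIM suffix is therefore /-ti/ underlyingly, with post-nasal voicing: voiceless stops become voiced after a nasal.

/-ti/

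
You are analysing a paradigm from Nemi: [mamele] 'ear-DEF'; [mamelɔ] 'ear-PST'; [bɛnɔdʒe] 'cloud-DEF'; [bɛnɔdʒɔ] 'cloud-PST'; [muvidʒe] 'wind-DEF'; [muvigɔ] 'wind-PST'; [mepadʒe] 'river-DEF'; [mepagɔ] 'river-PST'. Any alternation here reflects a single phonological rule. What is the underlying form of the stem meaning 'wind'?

/muvig/

The stem for 'wind' ends in [dʒ] in [muvidʒe] but [g] in [muvigɔ].
If /dʒ/ were underlying and a rule turned it into [g] before the PST suffix, 'cloud' would also alternate; but it has [dʒ] in both [bɛnɔdʒe] and [bɛnɔdʒɔ].
Therefore /g/ is basic and [dʒ] is derived by palatalization before a front vowel (/g/ becomes palato-alveolar [dʒ] before a front vowel).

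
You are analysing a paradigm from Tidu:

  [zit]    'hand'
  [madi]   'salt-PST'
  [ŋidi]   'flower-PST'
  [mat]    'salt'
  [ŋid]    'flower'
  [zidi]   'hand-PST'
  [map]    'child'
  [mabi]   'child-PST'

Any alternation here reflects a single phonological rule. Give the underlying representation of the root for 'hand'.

/zit/

In [zidi] and [zit] the final segment of 'hand' alternates: [d] ~ [t].
But 'flower' keeps [d] in both environments ([ŋidi], [ŋid]), so there is no rule changing /d/ to [t] in isolation.
The alternation reflects intervocalic voicing: voiceless stops become voiced between vowels. /t/ is underlying.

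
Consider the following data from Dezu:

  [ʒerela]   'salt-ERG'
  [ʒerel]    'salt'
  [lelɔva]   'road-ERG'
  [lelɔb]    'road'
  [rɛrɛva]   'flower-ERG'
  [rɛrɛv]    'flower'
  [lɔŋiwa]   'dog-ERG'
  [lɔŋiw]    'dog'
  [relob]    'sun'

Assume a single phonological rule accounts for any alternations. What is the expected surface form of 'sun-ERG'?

[relova]

The stem for 'road' ends in [v] in [lelɔva] but [b] in [lelɔb].
The stem 'flower' ([rɛrɛva], [rɛrɛv]) shows [v] unchanged in both environments, so [v] cannot be basic with [b] derived in isolation.
Therefore /b/ is basic and [v] is derived by intervocalic spirantization (voiced stops become fricatives between vowels).
From [relob] the stem 'sun' is /relob/; between vowels this yields [relova].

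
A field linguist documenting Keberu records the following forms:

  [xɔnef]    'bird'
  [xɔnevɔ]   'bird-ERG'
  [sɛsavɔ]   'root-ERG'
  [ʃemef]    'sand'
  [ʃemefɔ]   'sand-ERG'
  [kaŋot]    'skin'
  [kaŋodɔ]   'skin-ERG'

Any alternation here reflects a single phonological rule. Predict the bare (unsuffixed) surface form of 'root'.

The root 'bird' surfaces as [xɔnef] and [xɔnevɔ], with a stem-final [f] ~ [v] alternation.
If /f/ were underlying and a rule turned it into [v] before the ERG suffix, 'sand' would also alternate; but it has [f] in both [ʃemef] and [ʃemefɔ].
The underlying segment must be /v/; voiced obstruents become voiceless word-finally, yielding [f] there.
The one attested form of 'root', [sɛsavɔ], shows underlying /sɛsav/. Applying the same rule word-finally gives [sɛsaf].

[sɛsaf]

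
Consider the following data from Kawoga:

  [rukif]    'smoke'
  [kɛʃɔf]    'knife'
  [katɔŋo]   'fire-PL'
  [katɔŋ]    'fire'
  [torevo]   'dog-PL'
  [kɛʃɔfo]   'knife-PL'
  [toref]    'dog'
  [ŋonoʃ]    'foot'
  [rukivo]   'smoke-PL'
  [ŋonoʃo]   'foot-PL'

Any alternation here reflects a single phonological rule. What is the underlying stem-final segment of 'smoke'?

The root 'smoke' surfaces as [rukivo] and [rukif], with a stem-final [v] ~ [f] alternation.
Compare 'knife', with invariant [f] in [kɛʃɔfo] and [kɛʃɔf]: an analysis with underlying /f/ and a rule producing [v] before the PL suffix would wrongly predict alternation here too.
So /v/ is underlying, and a rule of word-final obstruent devoicing — voiced obstruents become voiceless word-finally — gives [f].

/v/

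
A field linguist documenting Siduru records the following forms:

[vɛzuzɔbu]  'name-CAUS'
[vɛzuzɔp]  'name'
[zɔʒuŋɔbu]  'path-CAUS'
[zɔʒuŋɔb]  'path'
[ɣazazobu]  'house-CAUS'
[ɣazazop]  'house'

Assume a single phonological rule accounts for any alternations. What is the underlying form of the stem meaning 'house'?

/ɣazazop/

'house' shows [b] ~ [p] at the end of the stem ([ɣazazobu] vs [ɣazazop]).
If /b/ were underlying and a rule turned it into [p] in isolation, 'path' would also alternate; but it has [b] in both [zɔʒuŋɔbu] and [zɔʒuŋɔb].
The underlying segment must be /p/; voiceless stops become voiced between vowels, yielding [b] there.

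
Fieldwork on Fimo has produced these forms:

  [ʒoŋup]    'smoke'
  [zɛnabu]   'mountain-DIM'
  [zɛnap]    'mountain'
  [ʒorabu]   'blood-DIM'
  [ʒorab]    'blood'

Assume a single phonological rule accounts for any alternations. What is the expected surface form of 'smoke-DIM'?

In [zɛnabu] and [zɛnap] the final segment of 'mountain' alternates: [b] ~ [p].
But 'blood' keeps [b] in both environments ([ʒorabu], [ʒorab]), so there is no rule changing /b/ to [p] in isolation.
The underlying segment must be /p/; voiceless stops become voiced between vowels, yielding [b] there.
The one attested form of 'smoke', [ʒoŋup], shows underlying /ʒoŋup/. Applying the same rule between vowels gives [ʒoŋubu].

[ʒoŋubu]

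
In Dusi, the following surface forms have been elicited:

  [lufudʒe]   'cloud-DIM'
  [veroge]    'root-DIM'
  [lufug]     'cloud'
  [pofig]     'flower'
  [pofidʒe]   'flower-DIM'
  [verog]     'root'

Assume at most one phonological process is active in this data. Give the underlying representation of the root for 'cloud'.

The stem for 'cloud' ends in [dʒ] in [lufudʒe] but [g] in [lufug].
The stem 'root' ([veroge], [verog]) shows [g] unchanged in both environments, so [g] cannot be basic with [dʒ] derived before the DIM suffix.
So /dʒ/ is underlying, and a rule of depalatalization — palato-alveolar /dʒ/ becomes [g] when no front vowel follows — gives [g].
So 'cloud' = /lufudʒ/.

/lufudʒ/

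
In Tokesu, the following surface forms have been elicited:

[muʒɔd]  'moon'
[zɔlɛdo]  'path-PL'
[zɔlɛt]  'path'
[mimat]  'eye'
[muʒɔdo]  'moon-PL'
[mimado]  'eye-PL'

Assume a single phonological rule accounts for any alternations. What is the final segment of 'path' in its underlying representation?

/t/

The root 'path' surfaces as [zɔlɛt] and [zɔlɛdo], with a stem-final [t] ~ [d] alternation.
Compare 'moon', with invariant [d] in [muʒɔd] and [muʒɔdo]: an analysis with underlying /d/ and a rule producing [t] in isolation would wrongly predict alternation here too.
The alternation reflects intervocalic voicing: voiceless stops become voiced between vowels. /t/ is underlying.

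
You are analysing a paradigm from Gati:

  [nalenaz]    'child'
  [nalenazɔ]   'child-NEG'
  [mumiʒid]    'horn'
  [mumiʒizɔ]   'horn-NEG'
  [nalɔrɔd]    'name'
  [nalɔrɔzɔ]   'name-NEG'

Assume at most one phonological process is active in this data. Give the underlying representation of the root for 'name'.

The stem for 'name' ends in [d] in [nalɔrɔd] but [z] in [nalɔrɔzɔ].
The stem 'child' ([nalenaz], [nalenazɔ]) shows [z] unchanged in both environments, so [z] cannot be basic with [d] derived in isolation.
The alternation reflects intervocalic spirantization: voiced stops become fricatives between vowels. /d/ is underlying.
So 'name' = /nalɔrɔd/.

/nalɔrɔd/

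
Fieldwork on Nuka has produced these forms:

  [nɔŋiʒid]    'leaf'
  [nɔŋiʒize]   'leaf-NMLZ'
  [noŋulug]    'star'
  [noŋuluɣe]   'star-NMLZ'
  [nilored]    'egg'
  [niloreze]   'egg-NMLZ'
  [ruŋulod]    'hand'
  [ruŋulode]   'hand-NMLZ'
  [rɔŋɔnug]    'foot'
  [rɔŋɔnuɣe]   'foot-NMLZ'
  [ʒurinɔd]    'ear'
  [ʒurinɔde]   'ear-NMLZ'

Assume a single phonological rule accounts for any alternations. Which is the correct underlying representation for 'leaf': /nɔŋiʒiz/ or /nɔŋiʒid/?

In [nɔŋiʒid] and [nɔŋiʒize] the final segment of 'leaf' alternates: [d] ~ [z].
The stem 'ear' ([ʒurinɔd], [ʒurinɔde]) shows [d] unchanged in both environments, so [d] cannot be basic with [z] derived before the NMLZ suffix.
The underlying segment must be /z/; voiced fricatives become stops word-finally, yielding [d] there.

/nɔŋiʒiz/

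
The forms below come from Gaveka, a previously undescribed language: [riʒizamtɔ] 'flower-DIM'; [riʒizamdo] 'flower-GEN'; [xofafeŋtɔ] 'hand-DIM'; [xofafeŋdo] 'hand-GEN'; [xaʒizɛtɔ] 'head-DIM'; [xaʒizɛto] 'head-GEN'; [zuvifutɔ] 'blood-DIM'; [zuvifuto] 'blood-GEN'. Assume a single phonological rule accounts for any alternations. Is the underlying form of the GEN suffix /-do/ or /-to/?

The GEN suffix surfaces as [-do] and [-to], depending on the final segment of the stem.
The DIM suffix, which begins with [t], is invariant after every stem; so [t] is not altered by any rule here.
So the underlying form is /-do/, and voiced stops become voiceless after a vowel.

/-do/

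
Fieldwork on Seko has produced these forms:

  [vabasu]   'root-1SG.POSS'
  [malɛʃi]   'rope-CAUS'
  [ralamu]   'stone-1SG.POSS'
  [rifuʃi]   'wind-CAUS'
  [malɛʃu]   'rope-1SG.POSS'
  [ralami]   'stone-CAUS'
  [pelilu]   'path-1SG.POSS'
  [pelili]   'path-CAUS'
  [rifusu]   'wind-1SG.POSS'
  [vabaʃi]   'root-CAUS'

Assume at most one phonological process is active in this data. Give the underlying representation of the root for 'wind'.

/rifus/

The root 'wind' surfaces as [rifusu] and [rifuʃi], with a stem-final [s] ~ [ʃ] alternation.
The stem 'rope' ([malɛʃu], [malɛʃi]) shows [ʃ] unchanged in both environments, so [ʃ] cannot be basic with [s] derived before the 1SG.POSS suffix.
So /s/ is underlying, and a rule of palatalization before a front vowel — /s/ becomes palato-alveolar [ʃ] before a front vowel — gives [ʃ].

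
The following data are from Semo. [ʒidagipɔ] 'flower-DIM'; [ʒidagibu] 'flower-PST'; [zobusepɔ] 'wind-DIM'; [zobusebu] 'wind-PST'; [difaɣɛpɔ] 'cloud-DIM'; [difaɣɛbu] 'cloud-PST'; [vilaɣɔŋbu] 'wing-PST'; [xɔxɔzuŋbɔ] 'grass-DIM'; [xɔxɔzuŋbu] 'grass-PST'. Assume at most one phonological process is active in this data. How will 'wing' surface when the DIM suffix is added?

[vilaɣɔŋbɔ]

The DIM morpheme has two allomorphs, [-bɔ] and [-pɔ].
The PST suffix, which begins with [b], is invariant after every stem; so [b] is not altered by any rule here.
So the underlying form is /-pɔ/, and voiceless stops become voiced after a nasal.
After 'wing', which ends in a nasal, the suffix surfaces as [-bɔ], giving [vilaɣɔŋbɔ].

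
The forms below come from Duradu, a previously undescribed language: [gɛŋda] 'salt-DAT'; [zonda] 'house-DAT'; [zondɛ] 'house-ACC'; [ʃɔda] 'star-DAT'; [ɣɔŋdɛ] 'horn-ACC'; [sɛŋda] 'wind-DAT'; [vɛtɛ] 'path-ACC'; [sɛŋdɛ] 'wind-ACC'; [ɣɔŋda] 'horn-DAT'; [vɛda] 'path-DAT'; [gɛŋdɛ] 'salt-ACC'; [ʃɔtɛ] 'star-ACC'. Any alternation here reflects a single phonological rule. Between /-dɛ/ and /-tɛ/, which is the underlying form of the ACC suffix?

The ACC morpheme has two allomorphs, [-dɛ] and [-tɛ].
By contrast the DAT suffix keeps its initial [d] throughout — that segment must be underlying.
The ACC suffix is therefore /-tɛ/ underlyingly, with post-nasal voicing: voiceless stops become voiced after a nasal.

/-tɛ/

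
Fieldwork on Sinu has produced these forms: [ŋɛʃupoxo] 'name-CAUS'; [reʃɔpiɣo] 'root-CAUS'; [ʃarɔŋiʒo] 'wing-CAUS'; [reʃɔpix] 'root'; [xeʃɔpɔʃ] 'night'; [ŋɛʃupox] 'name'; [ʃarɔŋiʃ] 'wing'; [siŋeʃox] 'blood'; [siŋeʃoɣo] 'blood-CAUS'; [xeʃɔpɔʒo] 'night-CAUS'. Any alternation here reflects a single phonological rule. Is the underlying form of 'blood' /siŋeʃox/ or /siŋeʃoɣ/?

The root 'blood' surfaces as [siŋeʃoɣo] and [siŋeʃox], with a stem-final [ɣ] ~ [x] alternation.
Compare 'name', with invariant [x] in [ŋɛʃupoxo] and [ŋɛʃupox]: an analysis with underlying /x/ and a rule producing [ɣ] before the CAUS suffix would wrongly predict alternation here too.
The alternation reflects word-final obstruent devoicing: voiced obstruents become voiceless word-finally. /ɣ/ is underlying.

/siŋeʃoɣ/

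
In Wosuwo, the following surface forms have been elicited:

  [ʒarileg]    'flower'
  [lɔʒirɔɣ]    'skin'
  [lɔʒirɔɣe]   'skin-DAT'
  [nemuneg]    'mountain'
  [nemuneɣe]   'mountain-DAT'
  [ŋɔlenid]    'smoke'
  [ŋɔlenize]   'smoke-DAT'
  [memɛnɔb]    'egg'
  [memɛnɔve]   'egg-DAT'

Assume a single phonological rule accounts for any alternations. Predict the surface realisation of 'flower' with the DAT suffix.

[ʒarileɣe]

The stem for 'mountain' ends in [g] in [nemuneg] but [ɣ] in [nemuneɣe].
If /ɣ/ were underlying and a rule turned it into [g] in isolation, 'skin' would also alternate; but it has [ɣ] in both [lɔʒirɔɣ] and [lɔʒirɔɣe].
The alternation reflects intervocalic spirantization: voiced stops become fricatives between vowels. /g/ is underlying.
From [ʒarileg] the stem 'flower' is /ʒarileg/; between vowels this yields [ʒarileɣe].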